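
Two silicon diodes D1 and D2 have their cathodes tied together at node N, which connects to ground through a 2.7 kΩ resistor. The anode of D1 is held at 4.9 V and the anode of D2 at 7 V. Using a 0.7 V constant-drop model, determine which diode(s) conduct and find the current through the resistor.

Only D2 conducts; I_R ≈ 2.3 mA

Assume both conduct. Then node N would need to be at both 4.9−0.7 = 4.2 V and 7−0.7 = 6.3 V, which is impossible.
Assume only D2 conducts: V_N = 7 − 0.7 = 6.3 V, so I_R = 6.3/2.7 = 2.33 mA.
Check D1: its anode-to-cathode voltage is 4.9 − 6.3 = -1.4 V < 0.7 V, so it is off. The assumption is consistent.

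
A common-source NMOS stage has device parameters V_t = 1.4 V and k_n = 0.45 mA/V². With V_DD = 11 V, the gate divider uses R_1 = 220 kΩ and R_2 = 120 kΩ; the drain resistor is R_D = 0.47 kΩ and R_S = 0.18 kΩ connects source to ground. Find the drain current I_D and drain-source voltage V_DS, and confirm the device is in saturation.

V_G = V_DD·R_2/(R_1+R_2) = 11×120/340 = 3.88 V.
Assume saturation: I_D = (k_n/2)(V_GS − V_t)² with V_GS = V_G − I_D·R_S = 3.88 − 0.18·I_D.
Substituting gives 0.00729·I_D² − 1.2·I_D + 1.39 = 0, with roots I_D = 1.16 or 164 mA.
The root I_D = 164 mA gives V_GS = -25.6 V ≤ V_t, so take I_D = 1.16 mA.
Then V_GS = 3.67 V and V_DS = V_DD − I_D(R_D+R_S) = 11 − 1.16×0.65 = 10.2 V.
Saturation requires V_DS ≥ V_GS − V_t = 2.27 V; 10.2 ≥ 2.27 ✓.

I_D ≈ 1.2 mA, V_DS ≈ 10 V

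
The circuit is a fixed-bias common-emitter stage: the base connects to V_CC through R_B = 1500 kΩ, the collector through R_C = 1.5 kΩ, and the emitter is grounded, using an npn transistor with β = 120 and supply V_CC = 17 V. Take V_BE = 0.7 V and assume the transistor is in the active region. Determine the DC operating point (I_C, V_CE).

I_C ≈ 1.3 mA, V_CE ≈ 15 V

Base loop: V_CC = I_B·R_B + V_BE, so I_B = (17 − 0.7)/1500 kΩ = 0.0109 mA.
In the active region I_C = β·I_B = 120 × 0.0109 = 1.3 mA.
Collector loop: V_CE = V_CC − I_C·R_C = 17 − 1.3×1.5 = 15 V.
Since V_CE = 15 V > V_CE(sat) ≈ 0.2 V, the transistor is in the active region as assumed.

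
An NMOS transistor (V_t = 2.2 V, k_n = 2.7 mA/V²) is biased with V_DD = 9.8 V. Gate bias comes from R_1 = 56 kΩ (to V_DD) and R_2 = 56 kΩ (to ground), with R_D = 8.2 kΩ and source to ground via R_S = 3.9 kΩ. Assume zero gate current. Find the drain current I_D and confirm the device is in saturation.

V_G = V_DD·R_2/(R_1+R_2) = 9.8×56/112 = 4.9 V.
Assume saturation: I_D = (k_n/2)(V_GS − V_t)² with V_GS = V_G − I_D·R_S = 4.9 − 3.9·I_D.
Substituting gives 20.5·I_D² − 29.4·I_D + 9.84 = 0, with roots I_D = 0.531 or 0.902 mA.
The root I_D = 0.902 mA gives V_GS = 1.38 V ≤ V_t, so take I_D = 0.531 mA.
Then V_GS = 2.83 V and V_DS = V_DD − I_D(R_D+R_S) = 9.8 − 0.531×12.1 = 3.37 V.
Saturation requires V_DS ≥ V_GS − V_t = 0.627 V; 3.37 ≥ 0.627 ✓.

I_D ≈ 0.53 mA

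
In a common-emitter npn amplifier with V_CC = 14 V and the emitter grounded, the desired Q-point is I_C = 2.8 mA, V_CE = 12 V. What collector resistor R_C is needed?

Collector loop: V_CC = I_C·R_C + V_CE.
R_C = (V_CC − V_CE)/I_C = (14 − 12)/2.8 = 0.714 kΩ.

R_C ≈ 0.71 kΩ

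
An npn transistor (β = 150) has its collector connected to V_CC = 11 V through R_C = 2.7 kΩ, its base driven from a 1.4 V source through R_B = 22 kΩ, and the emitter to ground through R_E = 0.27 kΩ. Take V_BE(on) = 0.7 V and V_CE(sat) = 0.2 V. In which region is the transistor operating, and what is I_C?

Assume active. Base-emitter loop: I_B = (V_BB − V_BE)/(R_B + (β+1)R_E) = (1.4 − 0.7)/(22 + 151×0.27) = 0.0112 mA.
I_C = β·I_B = 150×0.0112 = 1.67 mA.
V_CE = V_CC − I_C·R_C − I_E·R_E = 11 − 1.67×2.7 − 1.68×0.27 = 6.03 V > V_CE(sat), so the active-region assumption holds.

active; I_C ≈ 1.7 mA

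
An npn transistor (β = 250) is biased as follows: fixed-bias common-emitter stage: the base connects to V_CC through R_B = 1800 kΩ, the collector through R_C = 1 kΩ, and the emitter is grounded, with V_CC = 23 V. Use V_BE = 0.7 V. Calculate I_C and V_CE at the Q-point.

I_C ≈ 3.1 mA, V_CE ≈ 20 V

Base loop: V_CC = I_B·R_B + V_BE, so I_B = (23 − 0.7)/1800 kΩ = 0.0124 mA.
In the active region I_C = β·I_B = 250 × 0.0124 = 3.1 mA.
Collector loop: V_CE = V_CC − I_C·R_C = 23 − 3.1×1 = 19.9 V.
Since V_CE = 19.9 V > V_CE(sat) ≈ 0.2 V, the transistor is in the active region as assumed.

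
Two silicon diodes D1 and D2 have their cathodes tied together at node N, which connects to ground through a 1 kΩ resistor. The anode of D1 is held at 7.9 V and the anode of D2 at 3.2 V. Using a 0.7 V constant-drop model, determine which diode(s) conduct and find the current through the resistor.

Only D1 conducts; I_R ≈ 7.2 mA

Assume both conduct. Then node N would need to be at both 7.9−0.7 = 7.2 V and 3.2−0.7 = 2.5 V, which is impossible.
Assume only D1 conducts: V_N = 7.9 − 0.7 = 7.2 V, so I_R = 7.2/1 = 7.2 mA.
Check D2: its anode-to-cathode voltage is 3.2 − 7.2 = -4 V < 0.7 V, so it is off. The assumption is consistent.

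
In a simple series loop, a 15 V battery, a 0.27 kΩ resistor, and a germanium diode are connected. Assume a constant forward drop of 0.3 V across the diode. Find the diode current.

KVL around the loop: 15 = V_D + I·R = 0.3 + I × 0.27 kΩ.
So I = (15 − 0.3) / 0.27 kΩ = 14.7 / 0.27 = 54.4 mA.

I ≈ 54 mA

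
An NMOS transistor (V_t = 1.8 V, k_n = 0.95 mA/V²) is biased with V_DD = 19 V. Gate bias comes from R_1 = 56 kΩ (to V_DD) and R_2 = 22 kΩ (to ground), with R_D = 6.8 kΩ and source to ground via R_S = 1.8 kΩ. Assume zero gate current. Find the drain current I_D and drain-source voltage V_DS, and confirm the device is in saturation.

V_G = V_DD·R_2/(R_1+R_2) = 19×22/78 = 5.36 V.
Assume saturation: I_D = (k_n/2)(V_GS − V_t)² with V_GS = V_G − I_D·R_S = 5.36 − 1.8·I_D.
Substituting gives 1.54·I_D² − 7.09·I_D + 6.02 = 0, with roots I_D = 1.12 or 3.48 mA.
The root I_D = 3.48 mA gives V_GS = -0.907 V ≤ V_t, so take I_D = 1.12 mA.
Then V_GS = 3.34 V and V_DS = V_DD − I_D(R_D+R_S) = 19 − 1.12×8.6 = 9.34 V.
Saturation requires V_DS ≥ V_GS − V_t = 1.54 V; 9.34 ≥ 1.54 ✓.

I_D ≈ 1.1 mA, V_DS ≈ 9.3 V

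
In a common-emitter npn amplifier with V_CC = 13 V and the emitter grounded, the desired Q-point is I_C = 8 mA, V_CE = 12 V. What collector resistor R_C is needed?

R_C ≈ 0.12 kΩ

Collector loop: V_CC = I_C·R_C + V_CE.
R_C = (V_CC − V_CE)/I_C = (13 − 12)/8 = 0.125 kΩ.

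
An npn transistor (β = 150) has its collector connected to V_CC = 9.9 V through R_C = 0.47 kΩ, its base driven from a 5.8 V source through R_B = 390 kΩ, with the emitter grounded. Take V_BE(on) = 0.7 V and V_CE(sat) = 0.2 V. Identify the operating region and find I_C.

active; I_C ≈ 2 mA

Assume active. Base-emitter loop: I_B = (V_BB − V_BE)/R_B = (5.8 − 0.7)/390 = 0.0131 mA.
I_C = β·I_B = 150×0.0131 = 1.96 mA.
V_CE = V_CC − I_C·R_C = 9.9 − 1.96×0.47 = 8.98 V > V_CE(sat), so the active-region assumption holds.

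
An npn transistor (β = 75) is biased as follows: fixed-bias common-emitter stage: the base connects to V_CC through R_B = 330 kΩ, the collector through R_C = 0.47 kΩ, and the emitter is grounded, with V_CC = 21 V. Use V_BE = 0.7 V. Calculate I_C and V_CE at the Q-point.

Base loop: V_CC = I_B·R_B + V_BE, so I_B = (21 − 0.7)/330 kΩ = 0.0615 mA.
In the active region I_C = β·I_B = 75 × 0.0615 = 4.61 mA.
Collector loop: V_CE = V_CC − I_C·R_C = 21 − 4.61×0.47 = 18.8 V.
Since V_CE = 18.8 V > V_CE(sat) ≈ 0.2 V, the transistor is in the active region as assumed.

I_C ≈ 4.6 mA, V_CE ≈ 19 V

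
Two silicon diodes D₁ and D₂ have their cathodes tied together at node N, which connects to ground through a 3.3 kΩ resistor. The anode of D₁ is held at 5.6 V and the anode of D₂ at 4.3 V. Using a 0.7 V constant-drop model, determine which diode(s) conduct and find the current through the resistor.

Assume both conduct. Then node N would need to be at both 5.6−0.7 = 4.9 V and 4.3−0.7 = 3.6 V, which is impossible.
Assume only D₁ conducts: V_N = 5.6 − 0.7 = 4.9 V, so I_R = 4.9/3.3 = 1.48 mA.
Check D₂: its anode-to-cathode voltage is 4.3 − 4.9 = -0.6 V < 0.7 V, so it is off. The assumption is consistent.

Only D₁ conducts; I_R ≈ 1.5 mA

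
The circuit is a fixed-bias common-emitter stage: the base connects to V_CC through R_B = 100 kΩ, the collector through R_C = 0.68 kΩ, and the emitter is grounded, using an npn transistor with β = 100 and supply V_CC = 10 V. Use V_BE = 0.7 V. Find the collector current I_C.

I_C ≈ 9.3 mA

Base loop: V_CC = I_B·R_B + V_BE, so I_B = (10 − 0.7)/100 kΩ = 0.093 mA.
In the active region I_C = β·I_B = 100 × 0.093 = 9.3 mA.
Collector loop: V_CE = V_CC − I_C·R_C = 10 − 9.3×0.68 = 3.68 V.
Since V_CE = 3.68 V > V_CE(sat) ≈ 0.2 V, the transistor is in the active region as assumed.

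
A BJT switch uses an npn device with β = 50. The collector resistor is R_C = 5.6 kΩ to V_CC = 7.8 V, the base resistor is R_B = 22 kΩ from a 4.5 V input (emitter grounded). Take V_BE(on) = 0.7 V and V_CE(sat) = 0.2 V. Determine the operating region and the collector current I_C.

Assume active: I_B = (4.5 − 0.7)/22 = 0.173 mA, giving I_C = β·I_B = 8.64 mA.
But then V_CE = 7.8 − 8.64×5.6 = -40.6 V < V_CE(sat) = 0.2 V — impossible in the active region.
So the transistor is saturated. With V_CE = 0.2 V, I_C = (V_CC − 0.2)/R_C = 7.6/5.6 = 1.36 mA.
Check: β·I_B = 8.64 mA > I_C = 1.36 mA, confirming saturation.

saturation; I_C ≈ 1.4 mA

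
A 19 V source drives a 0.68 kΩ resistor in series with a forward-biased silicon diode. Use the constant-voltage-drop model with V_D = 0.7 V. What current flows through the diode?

KVL around the loop: 19 = V_D + I·R = 0.7 + I × 0.68 kΩ.
So I = (19 − 0.7) / 0.68 kΩ = 18.3 / 0.68 = 26.9 mA.

I ≈ 27 mA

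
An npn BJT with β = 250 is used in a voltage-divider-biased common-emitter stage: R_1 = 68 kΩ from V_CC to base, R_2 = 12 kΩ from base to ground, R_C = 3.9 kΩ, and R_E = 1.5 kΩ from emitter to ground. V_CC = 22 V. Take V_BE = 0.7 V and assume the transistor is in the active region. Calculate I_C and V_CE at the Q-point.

I_C ≈ 1.7 mA, V_CE ≈ 13 V

Thevenize the base divider: V_Th = V_CC·R_2/(R_1+R_2) = 22×12/80 = 3.3 V, R_Th = R_1‖R_2 = 10.2 kΩ.
Base-emitter loop: V_Th = I_B·R_Th + V_BE + (β+1)I_B·R_E, so I_B = (3.3 − 0.7) / (10.2 + 251×1.5) = 0.00672 mA.
I_C = β·I_B = 250×0.00672 = 1.68 mA, and I_E = (β+1)I_B = 1.69 mA.
V_CE = V_CC − I_C·R_C − I_E·R_E = 22 − 1.68×3.9 − 1.69×1.5 = 12.9 V.
V_CE = 12.9 V > 0.2 V confirms active-region operation.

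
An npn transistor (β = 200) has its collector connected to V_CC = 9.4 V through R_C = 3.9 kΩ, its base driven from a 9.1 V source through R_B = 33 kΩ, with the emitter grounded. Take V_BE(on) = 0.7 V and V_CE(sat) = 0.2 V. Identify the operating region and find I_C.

saturation; I_C ≈ 2.4 mA

Assume active: I_B = (9.1 − 0.7)/33 = 0.255 mA, giving I_C = β·I_B = 50.9 mA.
But then V_CE = 9.4 − 50.9×3.9 = -189 V < V_CE(sat) = 0.2 V — impossible in the active region.
So the transistor is saturated. With V_CE = 0.2 V, I_C = (V_CC − 0.2)/R_C = 9.2/3.9 = 2.36 mA.
Check: β·I_B = 50.9 mA > I_C = 2.36 mA, confirming saturation.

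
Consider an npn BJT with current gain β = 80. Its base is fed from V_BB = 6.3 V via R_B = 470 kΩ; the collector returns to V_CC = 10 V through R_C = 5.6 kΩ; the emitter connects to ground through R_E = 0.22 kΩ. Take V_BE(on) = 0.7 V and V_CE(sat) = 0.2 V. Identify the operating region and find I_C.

Assume active. Base-emitter loop: I_B = (V_BB − V_BE)/(R_B + (β+1)R_E) = (6.3 − 0.7)/(470 + 81×0.22) = 0.0115 mA.
I_C = β·I_B = 80×0.0115 = 0.918 mA.
V_CE = V_CC − I_C·R_C − I_E·R_E = 10 − 0.918×5.6 − 0.93×0.22 = 4.65 V > V_CE(sat), so the active-region assumption holds.

active; I_C ≈ 0.92 mA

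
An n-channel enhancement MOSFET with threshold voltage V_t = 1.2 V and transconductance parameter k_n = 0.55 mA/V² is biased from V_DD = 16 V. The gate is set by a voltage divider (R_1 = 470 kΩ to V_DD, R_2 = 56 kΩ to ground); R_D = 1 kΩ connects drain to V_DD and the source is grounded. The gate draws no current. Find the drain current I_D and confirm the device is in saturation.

I_D ≈ 0.07 mA

V_G = V_DD·R_2/(R_1+R_2) = 16×56/526 = 1.7 V. With the source grounded, V_GS = V_G = 1.7 V.
Assume saturation: I_D = (k_n/2)(V_GS − V_t)² = (0.55/2)×(1.7 − 1.2)² = 0.275×0.503² = 0.0697 mA.
V_DS = V_DD − I_D·R_D = 16 − 0.0697×1 = 15.9 V.
Saturation requires V_DS ≥ V_GS − V_t = 0.503 V; 15.9 ≥ 0.503 ✓.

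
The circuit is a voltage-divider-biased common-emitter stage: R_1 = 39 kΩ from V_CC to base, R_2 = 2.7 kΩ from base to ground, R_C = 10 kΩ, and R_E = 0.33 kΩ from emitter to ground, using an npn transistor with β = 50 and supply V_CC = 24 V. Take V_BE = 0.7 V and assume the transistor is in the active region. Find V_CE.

V_CE ≈ 1.2 V

Thevenize the base divider: V_Th = V_CC·R_2/(R_1+R_2) = 24×2.7/41.7 = 1.55 V, R_Th = R_1‖R_2 = 2.53 kΩ.
Base-emitter loop: V_Th = I_B·R_Th + V_BE + (β+1)I_B·R_E, so I_B = (1.55 − 0.7) / (2.53 + 51×0.33) = 0.0441 mA.
I_C = β·I_B = 50×0.0441 = 2.21 mA, and I_E = (β+1)I_B = 2.25 mA.
V_CE = V_CC − I_C·R_C − I_E·R_E = 24 − 2.21×10 − 2.25×0.33 = 1.2 V.
V_CE = 1.2 V > 0.2 V confirms active-region operation.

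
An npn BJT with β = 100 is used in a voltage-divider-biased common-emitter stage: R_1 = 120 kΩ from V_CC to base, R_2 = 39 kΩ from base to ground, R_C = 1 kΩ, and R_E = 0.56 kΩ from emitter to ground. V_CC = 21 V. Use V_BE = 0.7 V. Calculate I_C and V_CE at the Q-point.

Thevenize the base divider: V_Th = V_CC·R_2/(R_1+R_2) = 21×39/159 = 5.15 V, R_Th = R_1‖R_2 = 29.4 kΩ.
Base-emitter loop: V_Th = I_B·R_Th + V_BE + (β+1)I_B·R_E, so I_B = (5.15 − 0.7) / (29.4 + 101×0.56) = 0.0518 mA.
I_C = β·I_B = 100×0.0518 = 5.18 mA, and I_E = (β+1)I_B = 5.23 mA.
V_CE = V_CC − I_C·R_C − I_E·R_E = 21 − 5.18×1 − 5.23×0.56 = 12.9 V.
V_CE = 12.9 V > 0.2 V confirms active-region operation.

I_C ≈ 5.2 mA, V_CE ≈ 13 V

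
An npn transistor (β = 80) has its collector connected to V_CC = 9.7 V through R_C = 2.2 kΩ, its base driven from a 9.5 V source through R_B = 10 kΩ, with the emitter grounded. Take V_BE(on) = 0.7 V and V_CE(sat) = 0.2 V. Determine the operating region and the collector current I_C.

Assume active: I_B = (9.5 − 0.7)/10 = 0.88 mA, giving I_C = β·I_B = 70.4 mA.
But then V_CE = 9.7 − 70.4×2.2 = -145 V < V_CE(sat) = 0.2 V — impossible in the active region.
So the transistor is saturated. With V_CE = 0.2 V, I_C = (V_CC − 0.2)/R_C = 9.5/2.2 = 4.32 mA.
Check: β·I_B = 70.4 mA > I_C = 4.32 mA, confirming saturation.

saturation; I_C ≈ 4.3 mA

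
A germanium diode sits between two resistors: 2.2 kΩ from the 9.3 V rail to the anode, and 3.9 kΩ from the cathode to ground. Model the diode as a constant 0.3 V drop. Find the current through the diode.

I ≈ 1.5 mA

The two resistors are in series with the diode, so KVL gives 9.3 = I·2.2 + 0.3 + I·3.9.
I = (9.3 − 0.3) / (2.2 + 3.9) kΩ = 9 / 6.1 = 1.48 mA.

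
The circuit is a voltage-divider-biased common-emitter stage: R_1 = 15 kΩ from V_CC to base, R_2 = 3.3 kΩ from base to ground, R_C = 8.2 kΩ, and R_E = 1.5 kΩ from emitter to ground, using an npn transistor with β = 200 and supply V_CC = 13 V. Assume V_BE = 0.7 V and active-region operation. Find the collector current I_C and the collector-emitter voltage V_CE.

Thevenize the base divider: V_Th = V_CC·R_2/(R_1+R_2) = 13×3.3/18.3 = 2.34 V, R_Th = R_1‖R_2 = 2.7 kΩ.
Base-emitter loop: V_Th = I_B·R_Th + V_BE + (β+1)I_B·R_E, so I_B = (2.34 − 0.7) / (2.7 + 201×1.5) = 0.00541 mA.
I_C = β·I_B = 200×0.00541 = 1.08 mA, and I_E = (β+1)I_B = 1.09 mA.
V_CE = V_CC − I_C·R_C − I_E·R_E = 13 − 1.08×8.2 − 1.09×1.5 = 2.51 V.
V_CE = 2.51 V > 0.2 V confirms active-region operation.

I_C ≈ 1.1 mA, V_CE ≈ 2.5 V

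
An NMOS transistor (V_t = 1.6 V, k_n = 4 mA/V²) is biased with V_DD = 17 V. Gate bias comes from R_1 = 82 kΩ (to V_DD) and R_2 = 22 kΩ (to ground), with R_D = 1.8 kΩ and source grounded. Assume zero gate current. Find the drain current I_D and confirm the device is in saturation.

I_D ≈ 8 mA

V_G = V_DD·R_2/(R_1+R_2) = 17×22/104 = 3.6 V. With the source grounded, V_GS = V_G = 3.6 V.
Assume saturation: I_D = (k_n/2)(V_GS − V_t)² = (4/2)×(3.6 − 1.6)² = 2×2² = 7.97 mA.
V_DS = V_DD − I_D·R_D = 17 − 7.97×1.8 = 2.66 V.
Saturation requires V_DS ≥ V_GS − V_t = 2 V; 2.66 ≥ 2 ✓.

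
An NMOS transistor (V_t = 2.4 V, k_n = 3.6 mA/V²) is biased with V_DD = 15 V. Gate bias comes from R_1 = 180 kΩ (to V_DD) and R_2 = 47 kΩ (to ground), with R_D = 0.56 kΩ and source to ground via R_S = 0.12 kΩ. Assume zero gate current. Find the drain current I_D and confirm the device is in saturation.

I_D ≈ 0.7 mA

V_G = V_DD·R_2/(R_1+R_2) = 15×47/227 = 3.11 V.
Assume saturation: I_D = (k_n/2)(V_GS − V_t)² with V_GS = V_G − I_D·R_S = 3.11 − 0.12·I_D.
Substituting gives 0.0259·I_D² − 1.3·I_D + 0.896 = 0, with roots I_D = 0.697 or 49.6 mA.
The root I_D = 49.6 mA gives V_GS = -2.85 V ≤ V_t, so take I_D = 0.697 mA.
Then V_GS = 3.02 V and V_DS = V_DD − I_D(R_D+R_S) = 15 − 0.697×0.68 = 14.5 V.
Saturation requires V_DS ≥ V_GS − V_t = 0.622 V; 14.5 ≥ 0.622 ✓.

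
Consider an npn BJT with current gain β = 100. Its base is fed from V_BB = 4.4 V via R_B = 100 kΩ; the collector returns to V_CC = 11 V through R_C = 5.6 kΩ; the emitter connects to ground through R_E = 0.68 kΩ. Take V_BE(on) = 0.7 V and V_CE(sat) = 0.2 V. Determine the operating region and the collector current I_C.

Assume active: I_B = (4.4 − 0.7)/(100 + 101×0.68) = 0.0219 mA, I_C = β·I_B = 2.19 mA.
Then V_CE = 11 − 2.19×5.6 − 2.22×0.68 = -2.79 V < 0.2 V — the active assumption fails.
Re-solve with V_CE = 0.2 V. KCL at the emitter: V_E/R_E = (V_BB−0.7−V_E)/R_B + (V_CC−0.2−V_E)/R_C, giving V_E = 1.18 V.
I_C = (V_CC − 0.2 − V_E)/R_C = (10.8 − 1.18)/5.6 = 1.72 mA.
Check: I_B = (3.7 − 1.18)/100 = 0.0252 mA, and β·I_B = 2.52 mA > I_C, confirming saturation.

saturation; I_C ≈ 1.7 mA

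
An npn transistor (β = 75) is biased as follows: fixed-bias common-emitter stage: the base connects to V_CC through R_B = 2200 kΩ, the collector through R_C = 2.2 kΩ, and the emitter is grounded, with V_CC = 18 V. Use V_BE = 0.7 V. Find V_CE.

Base loop: V_CC = I_B·R_B + V_BE, so I_B = (18 − 0.7)/2200 kΩ = 0.00786 mA.
In the active region I_C = β·I_B = 75 × 0.00786 = 0.59 mA.
Collector loop: V_CE = V_CC − I_C·R_C = 18 − 0.59×2.2 = 16.7 V.
Since V_CE = 16.7 V > V_CE(sat) ≈ 0.2 V, the transistor is in the active region as assumed.

V_CE ≈ 17 V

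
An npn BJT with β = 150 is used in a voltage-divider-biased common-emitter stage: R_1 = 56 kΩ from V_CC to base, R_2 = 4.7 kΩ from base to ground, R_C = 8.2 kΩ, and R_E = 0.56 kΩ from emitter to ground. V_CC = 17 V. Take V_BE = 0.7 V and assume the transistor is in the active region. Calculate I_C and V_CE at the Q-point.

I_C ≈ 1 mA, V_CE ≈ 7.9 V

Thevenize the base divider: V_Th = V_CC·R_2/(R_1+R_2) = 17×4.7/60.7 = 1.32 V, R_Th = R_1‖R_2 = 4.34 kΩ.
Base-emitter loop: V_Th = I_B·R_Th + V_BE + (β+1)I_B·R_E, so I_B = (1.32 − 0.7) / (4.34 + 151×0.56) = 0.00693 mA.
I_C = β·I_B = 150×0.00693 = 1.04 mA, and I_E = (β+1)I_B = 1.05 mA.
V_CE = V_CC − I_C·R_C − I_E·R_E = 17 − 1.04×8.2 − 1.05×0.56 = 7.89 V.
V_CE = 7.89 V > 0.2 V confirms active-region operation.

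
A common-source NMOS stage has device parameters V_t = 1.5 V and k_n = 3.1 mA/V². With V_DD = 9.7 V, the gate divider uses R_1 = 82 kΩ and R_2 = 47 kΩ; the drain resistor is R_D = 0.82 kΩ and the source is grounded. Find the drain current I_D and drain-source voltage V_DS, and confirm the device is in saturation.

I_D ≈ 6.4 mA, V_DS ≈ 4.4 V

V_G = V_DD·R_2/(R_1+R_2) = 9.7×47/129 = 3.53 V. With the source grounded, V_GS = V_G = 3.53 V.
Assume saturation: I_D = (k_n/2)(V_GS − V_t)² = (3.1/2)×(3.53 − 1.5)² = 1.55×2.03² = 6.41 mA.
V_DS = V_DD − I_D·R_D = 9.7 − 6.41×0.82 = 4.44 V.
Saturation requires V_DS ≥ V_GS − V_t = 2.03 V; 4.44 ≥ 2.03 ✓.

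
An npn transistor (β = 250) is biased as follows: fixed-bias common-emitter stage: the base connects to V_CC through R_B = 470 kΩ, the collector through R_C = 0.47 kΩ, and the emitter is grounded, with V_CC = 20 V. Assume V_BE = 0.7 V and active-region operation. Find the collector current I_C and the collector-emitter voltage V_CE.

I_C ≈ 10 mA, V_CE ≈ 15 V

Base loop: V_CC = I_B·R_B + V_BE, so I_B = (20 − 0.7)/470 kΩ = 0.0411 mA.
In the active region I_C = β·I_B = 250 × 0.0411 = 10.3 mA.
Collector loop: V_CE = V_CC − I_C·R_C = 20 − 10.3×0.47 = 15.2 V.
Since V_CE = 15.2 V > V_CE(sat) ≈ 0.2 V, the transistor is in the active region as assumed.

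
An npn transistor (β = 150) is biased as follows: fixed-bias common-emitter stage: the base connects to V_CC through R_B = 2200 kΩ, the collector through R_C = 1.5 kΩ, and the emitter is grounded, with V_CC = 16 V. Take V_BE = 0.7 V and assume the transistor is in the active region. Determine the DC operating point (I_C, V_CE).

I_C ≈ 1 mA, V_CE ≈ 14 V

Base loop: V_CC = I_B·R_B + V_BE, so I_B = (16 − 0.7)/2200 kΩ = 0.00695 mA.
In the active region I_C = β·I_B = 150 × 0.00695 = 1.04 mA.
Collector loop: V_CE = V_CC − I_C·R_C = 16 − 1.04×1.5 = 14.4 V.
Since V_CE = 14.4 V > V_CE(sat) ≈ 0.2 V, the transistor is in the active region as assumed.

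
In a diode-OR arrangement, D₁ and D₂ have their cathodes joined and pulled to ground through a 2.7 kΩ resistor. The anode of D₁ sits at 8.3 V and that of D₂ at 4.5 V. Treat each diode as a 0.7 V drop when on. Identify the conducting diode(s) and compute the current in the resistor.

Assume both conduct. Then node N would need to be at both 8.3−0.7 = 7.6 V and 4.5−0.7 = 3.8 V, which is impossible.
Assume only D₁ conducts: V_N = 8.3 − 0.7 = 7.6 V, so I_R = 7.6/2.7 = 2.81 mA.
Check D₂: its anode-to-cathode voltage is 4.5 − 7.6 = -3.1 V < 0.7 V, so it is off. The assumption is consistent.

Only D₁ conducts; I_R ≈ 2.8 mA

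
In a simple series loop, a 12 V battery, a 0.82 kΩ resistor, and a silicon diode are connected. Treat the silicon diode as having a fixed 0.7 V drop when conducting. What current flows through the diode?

KVL around the loop: 12 = V_D + I·R = 0.7 + I × 0.82 kΩ.
So I = (12 − 0.7) / 0.82 kΩ = 11.3 / 0.82 = 13.8 mA.

I ≈ 14 mA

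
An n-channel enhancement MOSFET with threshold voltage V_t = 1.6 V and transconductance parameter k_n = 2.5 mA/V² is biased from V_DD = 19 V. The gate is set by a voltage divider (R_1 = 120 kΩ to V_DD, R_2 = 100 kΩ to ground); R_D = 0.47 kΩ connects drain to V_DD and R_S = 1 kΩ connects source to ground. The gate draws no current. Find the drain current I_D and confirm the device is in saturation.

V_G = V_DD·R_2/(R_1+R_2) = 19×100/220 = 8.64 V.
Assume saturation: I_D = (k_n/2)(V_GS − V_t)² with V_GS = V_G − I_D·R_S = 8.64 − 1·I_D.
Substituting gives 1.25·I_D² − 18.6·I_D + 61.9 = 0, with roots I_D = 5.03 or 9.84 mA.
The root I_D = 9.84 mA gives V_GS = -1.21 V ≤ V_t, so take I_D = 5.03 mA.
Then V_GS = 3.61 V and V_DS = V_DD − I_D(R_D+R_S) = 19 − 5.03×1.47 = 11.6 V.
Saturation requires V_DS ≥ V_GS − V_t = 2.01 V; 11.6 ≥ 2.01 ✓.

I_D ≈ 5 mA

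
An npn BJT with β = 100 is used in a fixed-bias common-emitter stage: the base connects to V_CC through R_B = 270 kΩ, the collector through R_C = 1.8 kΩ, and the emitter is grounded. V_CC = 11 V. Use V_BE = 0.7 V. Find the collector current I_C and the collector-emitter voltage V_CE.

I_C ≈ 3.8 mA, V_CE ≈ 4.1 V

Base loop: V_CC = I_B·R_B + V_BE, so I_B = (11 − 0.7)/270 kΩ = 0.0381 mA.
In the active region I_C = β·I_B = 100 × 0.0381 = 3.81 mA.
Collector loop: V_CE = V_CC − I_C·R_C = 11 − 3.81×1.8 = 4.13 V.
Since V_CE = 4.13 V > V_CE(sat) ≈ 0.2 V, the transistor is in the active region as assumed.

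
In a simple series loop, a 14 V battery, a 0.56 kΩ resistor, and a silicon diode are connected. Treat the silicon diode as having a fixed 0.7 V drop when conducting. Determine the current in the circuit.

KVL around the loop: 14 = V_D + I·R = 0.7 + I × 0.56 kΩ.
So I = (14 − 0.7) / 0.56 kΩ = 13.3 / 0.56 = 23.8 mA.

I ≈ 24 mA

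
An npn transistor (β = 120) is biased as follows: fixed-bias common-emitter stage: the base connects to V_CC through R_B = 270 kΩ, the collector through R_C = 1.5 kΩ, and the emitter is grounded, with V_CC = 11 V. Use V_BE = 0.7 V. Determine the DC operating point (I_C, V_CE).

I_C ≈ 4.6 mA, V_CE ≈ 4.1 V

Base loop: V_CC = I_B·R_B + V_BE, so I_B = (11 − 0.7)/270 kΩ = 0.0381 mA.
In the active region I_C = β·I_B = 120 × 0.0381 = 4.58 mA.
Collector loop: V_CE = V_CC − I_C·R_C = 11 − 4.58×1.5 = 4.13 V.
Since V_CE = 4.13 V > V_CE(sat) ≈ 0.2 V, the transistor is in the active region as assumed.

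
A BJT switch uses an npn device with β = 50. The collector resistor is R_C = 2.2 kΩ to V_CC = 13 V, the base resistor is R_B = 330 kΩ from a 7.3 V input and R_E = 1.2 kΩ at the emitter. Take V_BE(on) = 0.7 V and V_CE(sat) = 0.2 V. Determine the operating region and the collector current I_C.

active; I_C ≈ 0.84 mA

Assume active. Base-emitter loop: I_B = (V_BB − V_BE)/(R_B + (β+1)R_E) = (7.3 − 0.7)/(330 + 51×1.2) = 0.0169 mA.
I_C = β·I_B = 50×0.0169 = 0.844 mA.
V_CE = V_CC − I_C·R_C − I_E·R_E = 13 − 0.844×2.2 − 0.86×1.2 = 10.1 V > V_CE(sat), so the active-region assumption holds.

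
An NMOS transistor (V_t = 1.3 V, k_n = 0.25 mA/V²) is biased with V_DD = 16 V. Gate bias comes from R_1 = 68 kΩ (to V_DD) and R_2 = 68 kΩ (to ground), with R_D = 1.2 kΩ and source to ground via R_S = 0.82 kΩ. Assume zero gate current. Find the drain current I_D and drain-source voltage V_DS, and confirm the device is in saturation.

V_G = V_DD·R_2/(R_1+R_2) = 16×68/136 = 8 V.
Assume saturation: I_D = (k_n/2)(V_GS − V_t)² with V_GS = V_G − I_D·R_S = 8 − 0.82·I_D.
Substituting gives 0.084·I_D² − 2.37·I_D + 5.61 = 0, with roots I_D = 2.6 or 25.6 mA.
The root I_D = 25.6 mA gives V_GS = -13 V ≤ V_t, so take I_D = 2.6 mA.
Then V_GS = 5.86 V and V_DS = V_DD − I_D(R_D+R_S) = 16 − 2.6×2.02 = 10.7 V.
Saturation requires V_DS ≥ V_GS − V_t = 4.56 V; 10.7 ≥ 4.56 ✓.

I_D ≈ 2.6 mA, V_DS ≈ 11 V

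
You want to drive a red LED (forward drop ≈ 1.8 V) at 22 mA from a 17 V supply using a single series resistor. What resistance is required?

R ≈ 0.69 kΩ

The resistor drops V_S − V_D = 17 − 1.8 = 15.2 V at 22 mA.
R = 15.2 V / 22 mA = 0.691 kΩ.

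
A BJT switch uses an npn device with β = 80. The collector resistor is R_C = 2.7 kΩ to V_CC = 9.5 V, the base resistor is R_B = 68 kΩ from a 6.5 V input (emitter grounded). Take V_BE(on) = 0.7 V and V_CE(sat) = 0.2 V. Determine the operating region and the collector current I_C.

saturation; I_C ≈ 3.4 mA

Assume active: I_B = (6.5 − 0.7)/68 = 0.0853 mA, giving I_C = β·I_B = 6.82 mA.
But then V_CE = 9.5 − 6.82×2.7 = -8.92 V < V_CE(sat) = 0.2 V — impossible in the active region.
So the transistor is saturated. With V_CE = 0.2 V, I_C = (V_CC − 0.2)/R_C = 9.3/2.7 = 3.44 mA.
Check: β·I_B = 6.82 mA > I_C = 3.44 mA, confirming saturation.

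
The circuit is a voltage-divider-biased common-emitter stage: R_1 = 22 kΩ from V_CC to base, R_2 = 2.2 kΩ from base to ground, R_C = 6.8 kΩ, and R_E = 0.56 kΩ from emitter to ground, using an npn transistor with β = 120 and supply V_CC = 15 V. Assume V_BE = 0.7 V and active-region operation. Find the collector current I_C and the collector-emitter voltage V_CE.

Thevenize the base divider: V_Th = V_CC·R_2/(R_1+R_2) = 15×2.2/24.2 = 1.36 V, R_Th = R_1‖R_2 = 2 kΩ.
Base-emitter loop: V_Th = I_B·R_Th + V_BE + (β+1)I_B·R_E, so I_B = (1.36 − 0.7) / (2 + 121×0.56) = 0.00951 mA.
I_C = β·I_B = 120×0.00951 = 1.14 mA, and I_E = (β+1)I_B = 1.15 mA.
V_CE = V_CC − I_C·R_C − I_E·R_E = 15 − 1.14×6.8 − 1.15×0.56 = 6.59 V.
V_CE = 6.59 V > 0.2 V confirms active-region operation.

I_C ≈ 1.1 mA, V_CE ≈ 6.6 V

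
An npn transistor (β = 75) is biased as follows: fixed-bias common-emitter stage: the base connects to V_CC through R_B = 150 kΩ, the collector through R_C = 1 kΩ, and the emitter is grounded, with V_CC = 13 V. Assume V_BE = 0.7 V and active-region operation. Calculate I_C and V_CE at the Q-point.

I_C ≈ 6.2 mA, V_CE ≈ 6.8 V

Base loop: V_CC = I_B·R_B + V_BE, so I_B = (13 − 0.7)/150 kΩ = 0.082 mA.
In the active region I_C = β·I_B = 75 × 0.082 = 6.15 mA.
Collector loop: V_CE = V_CC − I_C·R_C = 13 − 6.15×1 = 6.85 V.
Since V_CE = 6.85 V > V_CE(sat) ≈ 0.2 V, the transistor is in the active region as assumed.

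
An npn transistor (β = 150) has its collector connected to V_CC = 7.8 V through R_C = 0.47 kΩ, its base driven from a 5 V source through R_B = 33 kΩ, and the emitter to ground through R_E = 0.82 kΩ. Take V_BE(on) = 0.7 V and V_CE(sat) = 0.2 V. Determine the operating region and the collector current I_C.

active; I_C ≈ 4.1 mA

Assume active. Base-emitter loop: I_B = (V_BB − V_BE)/(R_B + (β+1)R_E) = (5 − 0.7)/(33 + 151×0.82) = 0.0274 mA.
I_C = β·I_B = 150×0.0274 = 4.11 mA.
V_CE = V_CC − I_C·R_C − I_E·R_E = 7.8 − 4.11×0.47 − 4.14×0.82 = 2.47 V > V_CE(sat), so the active-region assumption holds.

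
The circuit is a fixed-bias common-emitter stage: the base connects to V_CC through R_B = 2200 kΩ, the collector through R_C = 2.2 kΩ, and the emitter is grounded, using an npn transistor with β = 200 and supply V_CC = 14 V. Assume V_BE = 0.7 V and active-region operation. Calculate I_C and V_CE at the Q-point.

I_C ≈ 1.2 mA, V_CE ≈ 11 V

Base loop: V_CC = I_B·R_B + V_BE, so I_B = (14 − 0.7)/2200 kΩ = 0.00605 mA.
In the active region I_C = β·I_B = 200 × 0.00605 = 1.21 mA.
Collector loop: V_CE = V_CC − I_C·R_C = 14 − 1.21×2.2 = 11.3 V.
Since V_CE = 11.3 V > V_CE(sat) ≈ 0.2 V, the transistor is in the active region as assumed.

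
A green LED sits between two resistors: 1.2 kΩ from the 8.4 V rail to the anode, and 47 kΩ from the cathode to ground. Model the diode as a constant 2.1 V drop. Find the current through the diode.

The two resistors are in series with the diode, so KVL gives 8.4 = I·1.2 + 2.1 + I·47.
I = (8.4 − 2.1) / (1.2 + 47) kΩ = 6.3 / 48.2 = 0.131 mA.

I ≈ 0.13 mA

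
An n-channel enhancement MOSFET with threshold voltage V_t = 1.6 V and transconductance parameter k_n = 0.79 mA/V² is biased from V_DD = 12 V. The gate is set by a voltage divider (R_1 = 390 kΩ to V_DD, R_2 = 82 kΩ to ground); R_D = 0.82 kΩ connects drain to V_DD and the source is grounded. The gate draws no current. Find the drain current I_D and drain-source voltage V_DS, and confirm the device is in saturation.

I_D ≈ 0.093 mA, V_DS ≈ 12 V

V_G = V_DD·R_2/(R_1+R_2) = 12×82/472 = 2.08 V. With the source grounded, V_GS = V_G = 2.08 V.
Assume saturation: I_D = (k_n/2)(V_GS − V_t)² = (0.79/2)×(2.08 − 1.6)² = 0.395×0.485² = 0.0928 mA.
V_DS = V_DD − I_D·R_D = 12 − 0.0928×0.82 = 11.9 V.
Saturation requires V_DS ≥ V_GS − V_t = 0.485 V; 11.9 ≥ 0.485 ✓.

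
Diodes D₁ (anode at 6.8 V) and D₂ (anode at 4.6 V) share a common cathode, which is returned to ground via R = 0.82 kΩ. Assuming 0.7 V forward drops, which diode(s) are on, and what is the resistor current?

Only D₁ conducts; I_R ≈ 7.4 mA

Assume both conduct. Then node N would need to be at both 6.8−0.7 = 6.1 V and 4.6−0.7 = 3.9 V, which is impossible.
Assume only D₁ conducts: V_N = 6.8 − 0.7 = 6.1 V, so I_R = 6.1/0.82 = 7.44 mA.
Check D₂: its anode-to-cathode voltage is 4.6 − 6.1 = -1.5 V < 0.7 V, so it is off. The assumption is consistent.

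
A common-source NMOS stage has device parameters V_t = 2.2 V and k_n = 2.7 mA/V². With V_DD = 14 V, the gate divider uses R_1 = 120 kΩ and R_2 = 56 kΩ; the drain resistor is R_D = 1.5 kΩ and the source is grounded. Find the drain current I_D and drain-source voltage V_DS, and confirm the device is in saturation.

V_G = V_DD·R_2/(R_1+R_2) = 14×56/176 = 4.45 V. With the source grounded, V_GS = V_G = 4.45 V.
Assume saturation: I_D = (k_n/2)(V_GS − V_t)² = (2.7/2)×(4.45 − 2.2)² = 1.35×2.25² = 6.86 mA.
V_DS = V_DD − I_D·R_D = 14 − 6.86×1.5 = 3.71 V.
Saturation requires V_DS ≥ V_GS − V_t = 2.25 V; 3.71 ≥ 2.25 ✓.

I_D ≈ 6.9 mA, V_DS ≈ 3.7 V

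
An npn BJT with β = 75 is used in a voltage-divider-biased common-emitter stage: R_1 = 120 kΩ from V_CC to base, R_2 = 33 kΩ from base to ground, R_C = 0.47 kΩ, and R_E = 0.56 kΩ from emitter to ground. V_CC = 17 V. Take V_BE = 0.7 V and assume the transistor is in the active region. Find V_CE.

Thevenize the base divider: V_Th = V_CC·R_2/(R_1+R_2) = 17×33/153 = 3.67 V, R_Th = R_1‖R_2 = 25.9 kΩ.
Base-emitter loop: V_Th = I_B·R_Th + V_BE + (β+1)I_B·R_E, so I_B = (3.67 − 0.7) / (25.9 + 76×0.56) = 0.0433 mA.
I_C = β·I_B = 75×0.0433 = 3.25 mA, and I_E = (β+1)I_B = 3.29 mA.
V_CE = V_CC − I_C·R_C − I_E·R_E = 17 − 3.25×0.47 − 3.29×0.56 = 13.6 V.
V_CE = 13.6 V > 0.2 V confirms active-region operation.

V_CE ≈ 14 V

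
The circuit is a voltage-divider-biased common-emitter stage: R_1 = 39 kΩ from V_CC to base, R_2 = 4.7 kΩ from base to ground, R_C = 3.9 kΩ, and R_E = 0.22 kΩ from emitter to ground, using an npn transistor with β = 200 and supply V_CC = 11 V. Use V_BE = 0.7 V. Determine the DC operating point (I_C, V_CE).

I_C ≈ 2 mA, V_CE ≈ 2.8 V

Thevenize the base divider: V_Th = V_CC·R_2/(R_1+R_2) = 11×4.7/43.7 = 1.18 V, R_Th = R_1‖R_2 = 4.19 kΩ.
Base-emitter loop: V_Th = I_B·R_Th + V_BE + (β+1)I_B·R_E, so I_B = (1.18 − 0.7) / (4.19 + 201×0.22) = 0.00998 mA.
I_C = β·I_B = 200×0.00998 = 2 mA, and I_E = (β+1)I_B = 2.01 mA.
V_CE = V_CC − I_C·R_C − I_E·R_E = 11 − 2×3.9 − 2.01×0.22 = 2.78 V.
V_CE = 2.78 V > 0.2 V confirms active-region operation.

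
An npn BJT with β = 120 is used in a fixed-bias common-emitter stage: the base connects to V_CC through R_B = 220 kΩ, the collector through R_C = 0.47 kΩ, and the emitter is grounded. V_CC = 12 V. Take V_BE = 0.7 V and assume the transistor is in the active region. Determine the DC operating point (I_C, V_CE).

I_C ≈ 6.2 mA, V_CE ≈ 9.1 V

Base loop: V_CC = I_B·R_B + V_BE, so I_B = (12 − 0.7)/220 kΩ = 0.0514 mA.
In the active region I_C = β·I_B = 120 × 0.0514 = 6.16 mA.
Collector loop: V_CE = V_CC − I_C·R_C = 12 − 6.16×0.47 = 9.1 V.
Since V_CE = 9.1 V > V_CE(sat) ≈ 0.2 V, the transistor is in the active region as assumed.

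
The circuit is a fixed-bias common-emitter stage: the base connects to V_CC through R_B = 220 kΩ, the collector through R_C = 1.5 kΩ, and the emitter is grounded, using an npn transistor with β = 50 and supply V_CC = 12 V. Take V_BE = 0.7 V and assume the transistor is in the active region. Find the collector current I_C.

Base loop: V_CC = I_B·R_B + V_BE, so I_B = (12 − 0.7)/220 kΩ = 0.0514 mA.
In the active region I_C = β·I_B = 50 × 0.0514 = 2.57 mA.
Collector loop: V_CE = V_CC − I_C·R_C = 12 − 2.57×1.5 = 8.15 V.
Since V_CE = 8.15 V > V_CE(sat) ≈ 0.2 V, the transistor is in the active region as assumed.

I_C ≈ 2.6 mA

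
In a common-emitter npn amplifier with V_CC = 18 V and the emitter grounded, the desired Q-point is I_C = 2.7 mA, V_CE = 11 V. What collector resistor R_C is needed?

R_C ≈ 2.6 kΩ

Collector loop: V_CC = I_C·R_C + V_CE.
R_C = (V_CC − V_CE)/I_C = (18 − 11)/2.7 = 2.59 kΩ.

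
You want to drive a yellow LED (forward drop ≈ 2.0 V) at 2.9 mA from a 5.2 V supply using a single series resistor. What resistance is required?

The resistor drops V_S − V_D = 5.2 − 2.0 = 3.2 V at 2.9 mA.
R = 3.2 V / 2.9 mA = 1.1 kΩ.

R ≈ 1.1 kΩ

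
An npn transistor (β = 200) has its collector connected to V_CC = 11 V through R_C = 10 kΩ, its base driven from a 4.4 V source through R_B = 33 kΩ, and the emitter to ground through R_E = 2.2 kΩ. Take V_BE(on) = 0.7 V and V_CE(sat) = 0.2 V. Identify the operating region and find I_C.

Assume active: I_B = (4.4 − 0.7)/(33 + 201×2.2) = 0.00779 mA, I_C = β·I_B = 1.56 mA.
Then V_CE = 11 − 1.56×10 − 1.57×2.2 = -8.02 V < 0.2 V — the active assumption fails.
Re-solve with V_CE = 0.2 V. KCL at the emitter: V_E/R_E = (V_BB−0.7−V_E)/R_B + (V_CC−0.2−V_E)/R_C, giving V_E = 2.04 V.
I_C = (V_CC − 0.2 − V_E)/R_C = (10.8 − 2.04)/10 = 0.876 mA.
Check: I_B = (3.7 − 2.04)/33 = 0.0504 mA, and β·I_B = 10.1 mA > I_C, confirming saturation.

saturation; I_C ≈ 0.88 mA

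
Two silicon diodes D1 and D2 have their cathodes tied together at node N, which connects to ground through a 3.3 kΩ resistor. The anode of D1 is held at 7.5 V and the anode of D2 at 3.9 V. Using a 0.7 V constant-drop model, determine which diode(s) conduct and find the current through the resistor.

Assume both conduct. Then node N would need to be at both 7.5−0.7 = 6.8 V and 3.9−0.7 = 3.2 V, which is impossible.
Assume only D1 conducts: V_N = 7.5 − 0.7 = 6.8 V, so I_R = 6.8/3.3 = 2.06 mA.
Check D2: its anode-to-cathode voltage is 3.9 − 6.8 = -2.9 V < 0.7 V, so it is off. The assumption is consistent.

Only D1 conducts; I_R ≈ 2.1 mA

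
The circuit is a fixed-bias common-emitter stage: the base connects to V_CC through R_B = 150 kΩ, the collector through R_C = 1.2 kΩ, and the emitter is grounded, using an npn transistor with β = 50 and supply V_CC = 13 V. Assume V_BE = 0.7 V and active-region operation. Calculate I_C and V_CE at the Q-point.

Base loop: V_CC = I_B·R_B + V_BE, so I_B = (13 − 0.7)/150 kΩ = 0.082 mA.
In the active region I_C = β·I_B = 50 × 0.082 = 4.1 mA.
Collector loop: V_CE = V_CC − I_C·R_C = 13 − 4.1×1.2 = 8.08 V.
Since V_CE = 8.08 V > V_CE(sat) ≈ 0.2 V, the transistor is in the active region as assumed.

I_C ≈ 4.1 mA, V_CE ≈ 8.1 V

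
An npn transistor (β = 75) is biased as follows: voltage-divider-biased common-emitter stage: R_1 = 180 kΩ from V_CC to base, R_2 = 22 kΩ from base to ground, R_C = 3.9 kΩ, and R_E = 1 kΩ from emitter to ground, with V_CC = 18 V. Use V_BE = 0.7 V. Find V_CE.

V_CE ≈ 13 V

Thevenize the base divider: V_Th = V_CC·R_2/(R_1+R_2) = 18×22/202 = 1.96 V, R_Th = R_1‖R_2 = 19.6 kΩ.
Base-emitter loop: V_Th = I_B·R_Th + V_BE + (β+1)I_B·R_E, so I_B = (1.96 − 0.7) / (19.6 + 76×1) = 0.0132 mA.
I_C = β·I_B = 75×0.0132 = 0.989 mA, and I_E = (β+1)I_B = 1 mA.
V_CE = V_CC − I_C·R_C − I_E·R_E = 18 − 0.989×3.9 − 1×1 = 13.1 V.
V_CE = 13.1 V > 0.2 V confirms active-region operation.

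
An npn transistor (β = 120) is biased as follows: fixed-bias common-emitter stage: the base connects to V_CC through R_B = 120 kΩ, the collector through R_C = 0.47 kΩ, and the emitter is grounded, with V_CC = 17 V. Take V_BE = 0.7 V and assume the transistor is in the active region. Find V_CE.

Base loop: V_CC = I_B·R_B + V_BE, so I_B = (17 − 0.7)/120 kΩ = 0.136 mA.
In the active region I_C = β·I_B = 120 × 0.136 = 16.3 mA.
Collector loop: V_CE = V_CC − I_C·R_C = 17 − 16.3×0.47 = 9.34 V.
Since V_CE = 9.34 V > V_CE(sat) ≈ 0.2 V, the transistor is in the active region as assumed.

V_CE ≈ 9.3 V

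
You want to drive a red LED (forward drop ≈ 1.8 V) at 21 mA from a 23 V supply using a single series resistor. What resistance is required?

The resistor drops V_S − V_D = 23 − 1.8 = 21.2 V at 21 mA.
R = 21.2 V / 21 mA = 1.01 kΩ.

R ≈ 1 kΩ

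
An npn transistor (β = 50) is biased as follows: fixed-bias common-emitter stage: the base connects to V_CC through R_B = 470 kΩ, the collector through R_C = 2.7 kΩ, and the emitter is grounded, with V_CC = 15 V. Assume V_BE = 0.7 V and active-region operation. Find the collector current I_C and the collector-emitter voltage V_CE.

I_C ≈ 1.5 mA, V_CE ≈ 11 V

Base loop: V_CC = I_B·R_B + V_BE, so I_B = (15 − 0.7)/470 kΩ = 0.0304 mA.
In the active region I_C = β·I_B = 50 × 0.0304 = 1.52 mA.
Collector loop: V_CE = V_CC − I_C·R_C = 15 − 1.52×2.7 = 10.9 V.
Since V_CE = 10.9 V > V_CE(sat) ≈ 0.2 V, the transistor is in the active region as assumed.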